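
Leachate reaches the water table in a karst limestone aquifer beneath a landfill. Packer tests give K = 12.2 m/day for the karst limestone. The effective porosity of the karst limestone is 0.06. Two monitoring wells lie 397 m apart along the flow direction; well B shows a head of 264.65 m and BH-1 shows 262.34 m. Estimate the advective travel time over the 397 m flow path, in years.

Hydraulic gradient i = (264.65 − 262.34) / 397 = 2.31 / 397 = 0.005819.
Darcy flux q = K · i = 12.20 × 0.005819 = 0.07099 m/day.
Seepage velocity v = q / n_e = 0.07099 / 0.06 = 1.183 m/day.
Travel time t = L / v = 397 / 1.183 = 335.6 days = 0.9187 years.

0.919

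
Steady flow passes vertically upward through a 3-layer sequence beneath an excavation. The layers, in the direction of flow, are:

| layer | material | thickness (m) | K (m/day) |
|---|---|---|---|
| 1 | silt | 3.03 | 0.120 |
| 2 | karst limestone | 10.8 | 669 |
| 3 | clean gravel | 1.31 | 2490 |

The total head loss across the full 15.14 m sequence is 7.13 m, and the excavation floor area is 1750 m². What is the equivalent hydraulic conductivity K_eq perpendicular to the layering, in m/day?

0.599

Flow is perpendicular to layering, so the layers act in series and the equivalent K is the thickness-weighted harmonic mean.
Total thickness L = 3.03 + 10.8 + 1.31 = 15.14 m.
Σ(b_i/K_i) = 3.03/0.120 + 10.8/669 + 1.31/2490 = 25.27 d.
K_eq = L / Σ(b_i/K_i) = 15.14 / 25.27 = 0.5992 m/day.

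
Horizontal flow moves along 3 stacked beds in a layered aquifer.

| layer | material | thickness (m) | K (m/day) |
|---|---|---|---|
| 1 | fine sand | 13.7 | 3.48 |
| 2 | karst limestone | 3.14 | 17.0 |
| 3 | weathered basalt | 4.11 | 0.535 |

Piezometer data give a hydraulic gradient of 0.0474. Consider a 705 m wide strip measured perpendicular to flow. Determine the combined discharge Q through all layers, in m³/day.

3450

Flow is parallel to layering, so each bed carries its own Darcy discharge and the transmissivities add.
Σ(K_i·b_i) = 3.48×13.7 + 17.0×3.14 + 0.535×4.11 = 103.3 m²/day.
Hydraulic gradient i = 0.0474.
Q = Σ(K_i·b_i) · W · i = 103.3 × 705 × 0.04740 = 3450 m³/day.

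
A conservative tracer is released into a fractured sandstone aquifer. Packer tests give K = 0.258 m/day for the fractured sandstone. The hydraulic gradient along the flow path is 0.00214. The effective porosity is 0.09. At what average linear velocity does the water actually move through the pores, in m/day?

Hydraulic gradient i = 0.00214.
Darcy flux q = K · i = 0.2580 × 0.002140 = 0.0005521 m/day.
Seepage velocity v = q / n_e = 0.0005521 / 0.09 = 0.006135 m/day.

0.00613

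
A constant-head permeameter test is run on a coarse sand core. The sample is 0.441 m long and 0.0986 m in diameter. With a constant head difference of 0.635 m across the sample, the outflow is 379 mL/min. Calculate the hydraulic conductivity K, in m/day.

Cross-sectional area A = π·(d/2)² = π × (0.0986/2)² = 0.007636 m².
Convert discharge: 379 mL/min = 6.317e-06 m³/s.
Darcy's law rearranged: K = Q·L / (A·Δh) = 6.317e-06 × 0.441 / (0.007636 × 0.635) = 0.0005745 m/s = 49.64 m/day.

49.6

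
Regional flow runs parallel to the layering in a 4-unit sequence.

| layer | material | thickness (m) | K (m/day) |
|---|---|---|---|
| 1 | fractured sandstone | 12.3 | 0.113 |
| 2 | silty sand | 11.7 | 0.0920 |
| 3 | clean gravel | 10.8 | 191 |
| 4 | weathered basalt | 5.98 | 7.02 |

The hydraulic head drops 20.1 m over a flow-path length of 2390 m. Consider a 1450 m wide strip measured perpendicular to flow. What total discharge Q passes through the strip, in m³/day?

25700

Flow is parallel to layering, so each bed carries its own Darcy discharge and the transmissivities add.
Σ(K_i·b_i) = 0.113×12.3 + 0.0920×11.7 + 191×10.8 + 7.02×5.98 = 2107 m²/day.
Hydraulic gradient i = Δh / L = 20.1 / 2390 = 0.008410.
Q = Σ(K_i·b_i) · W · i = 2107 × 1450 × 0.008410 = 25697 m³/day.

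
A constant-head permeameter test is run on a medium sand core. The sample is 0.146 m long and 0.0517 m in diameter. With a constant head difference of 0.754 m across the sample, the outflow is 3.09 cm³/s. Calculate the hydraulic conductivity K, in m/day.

24.6

Cross-sectional area A = π·(d/2)² = π × (0.0517/2)² = 0.002099 m².
Convert discharge: 3.09 cm³/s = 3.090e-06 m³/s.
Darcy's law rearranged: K = Q·L / (A·Δh) = 3.090e-06 × 0.146 / (0.002099 × 0.754) = 0.0002850 m/s = 24.63 m/day.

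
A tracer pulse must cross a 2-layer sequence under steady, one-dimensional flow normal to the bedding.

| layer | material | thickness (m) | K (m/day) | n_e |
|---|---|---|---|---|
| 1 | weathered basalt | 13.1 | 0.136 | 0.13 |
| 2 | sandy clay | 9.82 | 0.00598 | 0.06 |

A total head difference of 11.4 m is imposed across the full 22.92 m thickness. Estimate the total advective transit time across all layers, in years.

0.957

With flow normal to the layers, continuity requires the same specific discharge q through every layer.
Σ(b_i/K_i) = 13.1/0.136 + 9.82/0.00598 = 1738 d.
q = Δh / Σ(b_i/K_i) = 11.4 / 1738 = 0.006558 m/day.
In each layer the seepage velocity is v_i = q/n_i, so the layer transit time is t_i = b_i·n_i / q:
  layer 1 (weathered basalt): t_1 = 13.1 × 0.13 / 0.006558 = 259.7 d
  layer 2 (sandy clay): t_2 = 9.82 × 0.06 / 0.006558 = 89.85 d
Total t = Σ t_i = 349.6 days = 0.9570 years.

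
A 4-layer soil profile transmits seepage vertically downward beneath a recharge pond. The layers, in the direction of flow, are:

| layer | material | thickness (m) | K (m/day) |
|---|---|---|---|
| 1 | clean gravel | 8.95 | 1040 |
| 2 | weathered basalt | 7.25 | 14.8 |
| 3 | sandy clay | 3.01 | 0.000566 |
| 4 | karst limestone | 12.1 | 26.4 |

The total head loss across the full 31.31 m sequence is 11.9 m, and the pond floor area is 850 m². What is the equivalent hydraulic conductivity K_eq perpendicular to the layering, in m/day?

0.00589

Flow is perpendicular to layering, so the layers act in series and the equivalent K is the thickness-weighted harmonic mean.
Total thickness L = 8.95 + 7.25 + 3.01 + 12.1 = 31.31 m.
Σ(b_i/K_i) = 8.95/1040 + 7.25/14.8 + 3.01/0.000566 + 12.1/26.4 = 5319 d.
K_eq = L / Σ(b_i/K_i) = 31.31 / 5319 = 0.005886 m/day.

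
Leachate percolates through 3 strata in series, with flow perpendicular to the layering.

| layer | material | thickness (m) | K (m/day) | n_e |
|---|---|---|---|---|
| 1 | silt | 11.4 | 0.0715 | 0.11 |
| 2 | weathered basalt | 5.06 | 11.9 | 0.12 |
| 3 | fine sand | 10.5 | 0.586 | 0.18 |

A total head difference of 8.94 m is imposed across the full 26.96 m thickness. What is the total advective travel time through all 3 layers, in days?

74.6

With flow normal to the layers, continuity requires the same specific discharge q through every layer.
Σ(b_i/K_i) = 11.4/0.0715 + 5.06/11.9 + 10.5/0.586 = 177.8 d.
q = Δh / Σ(b_i/K_i) = 8.94 / 177.8 = 0.05029 m/day.
In each layer the seepage velocity is v_i = q/n_i, so the layer transit time is t_i = b_i·n_i / q:
  layer 1 (silt): t_1 = 11.4 × 0.11 / 0.05029 = 24.94 d
  layer 2 (weathered basalt): t_2 = 5.06 × 0.12 / 0.05029 = 12.07 d
  layer 3 (fine sand): t_3 = 10.5 × 0.18 / 0.05029 = 37.59 d
Total t = Σ t_i = 74.60 days.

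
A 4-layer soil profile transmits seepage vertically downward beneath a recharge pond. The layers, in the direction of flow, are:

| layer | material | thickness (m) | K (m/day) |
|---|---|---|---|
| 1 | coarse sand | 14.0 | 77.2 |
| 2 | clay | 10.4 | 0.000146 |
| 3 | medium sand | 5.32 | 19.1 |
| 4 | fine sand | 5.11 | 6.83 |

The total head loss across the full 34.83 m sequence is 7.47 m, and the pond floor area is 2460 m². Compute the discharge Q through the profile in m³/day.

Flow is perpendicular to layering, so the layers act in series and the equivalent K is the thickness-weighted harmonic mean.
Total thickness L = 14.0 + 10.4 + 5.32 + 5.11 = 34.83 m.
Σ(b_i/K_i) = 14.0/77.2 + 10.4/0.000146 + 5.32/19.1 + 5.11/6.83 = 71234 d.
K_eq = L / Σ(b_i/K_i) = 34.83 / 71234 = 0.0004890 m/day.
Q = K_eq · A · (Δh/L) = 0.0004890 × 2460 × (7.47/34.83) = 0.2580 m³/day.

0.258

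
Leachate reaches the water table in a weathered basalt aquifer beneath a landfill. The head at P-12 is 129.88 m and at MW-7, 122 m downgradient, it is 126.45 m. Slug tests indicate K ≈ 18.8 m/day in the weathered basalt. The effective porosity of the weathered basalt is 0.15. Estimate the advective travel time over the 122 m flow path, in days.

Hydraulic gradient i = (129.88 − 126.45) / 122 = 3.43 / 122 = 0.02811.
Darcy flux q = K · i = 18.80 × 0.02811 = 0.5286 m/day.
Seepage velocity v = q / n_e = 0.5286 / 0.15 = 3.524 m/day.
Travel time t = L / v = 122 / 3.524 = 34.62 days.

34.6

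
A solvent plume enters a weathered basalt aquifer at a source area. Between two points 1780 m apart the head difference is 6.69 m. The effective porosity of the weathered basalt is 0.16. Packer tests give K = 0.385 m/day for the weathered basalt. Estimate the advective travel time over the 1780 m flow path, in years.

Hydraulic gradient i = Δh / L = 6.69 / 1780 = 0.003758.
Darcy flux q = K · i = 0.3850 × 0.003758 = 0.001447 m/day.
Seepage velocity v = q / n_e = 0.001447 / 0.16 = 0.009044 m/day.
Travel time t = L / v = 1780 / 0.009044 = 1.968e+05 days = 538.9 years.

539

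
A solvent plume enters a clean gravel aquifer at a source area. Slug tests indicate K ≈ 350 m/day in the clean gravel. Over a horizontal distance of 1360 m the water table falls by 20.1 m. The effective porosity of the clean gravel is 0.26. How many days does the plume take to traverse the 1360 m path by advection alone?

68.4

Hydraulic gradient i = Δh / L = 20.1 / 1360 = 0.01478.
Darcy flux q = K · i = 350.0 × 0.01478 = 5.173 m/day.
Seepage velocity v = q / n_e = 5.173 / 0.26 = 19.90 m/day.
Travel time t = L / v = 1360 / 19.90 = 68.36 days.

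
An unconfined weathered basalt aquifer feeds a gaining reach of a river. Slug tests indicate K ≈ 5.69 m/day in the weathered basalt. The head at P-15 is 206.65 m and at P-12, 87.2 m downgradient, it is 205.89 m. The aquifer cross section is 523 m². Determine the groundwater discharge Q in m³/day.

Hydraulic gradient i = (206.65 − 205.89) / 87.2 = 0.76 / 87.2 = 0.008716.
Darcy's law: Q = K · A · i = 5.690 × 523.0 × 0.008716 = 25.94 m³/day.

25.9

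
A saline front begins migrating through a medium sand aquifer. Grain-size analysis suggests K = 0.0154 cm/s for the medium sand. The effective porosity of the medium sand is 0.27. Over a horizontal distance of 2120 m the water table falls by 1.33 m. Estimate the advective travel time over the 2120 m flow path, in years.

Convert K: 0.0154 cm/s × 864 = 13.31 m/day.
Hydraulic gradient i = Δh / L = 1.33 / 2120 = 0.0006274.
Darcy flux q = K · i = 13.31 × 0.0006274 = 0.008347 m/day.
Seepage velocity v = q / n_e = 0.008347 / 0.27 = 0.03092 m/day.
Travel time t = L / v = 2120 / 0.03092 = 68572 days = 187.7 years.

188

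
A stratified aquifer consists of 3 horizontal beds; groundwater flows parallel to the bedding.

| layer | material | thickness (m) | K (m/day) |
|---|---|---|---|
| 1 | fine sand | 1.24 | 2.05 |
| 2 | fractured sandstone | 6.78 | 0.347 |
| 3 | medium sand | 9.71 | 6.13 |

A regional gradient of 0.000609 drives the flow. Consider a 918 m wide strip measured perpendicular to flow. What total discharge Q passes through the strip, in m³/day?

36.0

Flow is parallel to layering, so each bed carries its own Darcy discharge and the transmissivities add.
Σ(K_i·b_i) = 2.05×1.24 + 0.347×6.78 + 6.13×9.71 = 64.42 m²/day.
Hydraulic gradient i = 0.000609.
Q = Σ(K_i·b_i) · W · i = 64.42 × 918 × 0.0006090 = 36.01 m³/day.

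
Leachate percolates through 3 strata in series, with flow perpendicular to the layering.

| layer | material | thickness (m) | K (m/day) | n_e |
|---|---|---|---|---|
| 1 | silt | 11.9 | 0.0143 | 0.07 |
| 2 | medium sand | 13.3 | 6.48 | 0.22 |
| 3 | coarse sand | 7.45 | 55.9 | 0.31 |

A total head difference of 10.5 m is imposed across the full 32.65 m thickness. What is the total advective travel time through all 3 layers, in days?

With flow normal to the layers, continuity requires the same specific discharge q through every layer.
Σ(b_i/K_i) = 11.9/0.0143 + 13.3/6.48 + 7.45/55.9 = 834.4 d.
q = Δh / Σ(b_i/K_i) = 10.5 / 834.4 = 0.01258 m/day.
In each layer the seepage velocity is v_i = q/n_i, so the layer transit time is t_i = b_i·n_i / q:
  layer 1 (silt): t_1 = 11.9 × 0.07 / 0.01258 = 66.19 d
  layer 2 (medium sand): t_2 = 13.3 × 0.22 / 0.01258 = 232.5 d
  layer 3 (coarse sand): t_3 = 7.45 × 0.31 / 0.01258 = 183.5 d
Total t = Σ t_i = 482.2 days.

482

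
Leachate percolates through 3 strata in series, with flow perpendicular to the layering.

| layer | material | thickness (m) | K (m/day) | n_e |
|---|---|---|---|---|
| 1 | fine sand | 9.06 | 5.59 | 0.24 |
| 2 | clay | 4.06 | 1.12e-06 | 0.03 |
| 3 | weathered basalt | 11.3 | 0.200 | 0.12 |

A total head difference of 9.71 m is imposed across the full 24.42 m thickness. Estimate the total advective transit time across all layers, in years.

With flow normal to the layers, continuity requires the same specific discharge q through every layer.
Σ(b_i/K_i) = 9.06/5.59 + 4.06/1.12e-06 + 11.3/0.200 = 3.625e+06 d.
q = Δh / Σ(b_i/K_i) = 9.71 / 3.625e+06 = 2.679e-06 m/day.
In each layer the seepage velocity is v_i = q/n_i, so the layer transit time is t_i = b_i·n_i / q:
  layer 1 (fine sand): t_1 = 9.06 × 0.24 / 2.679e-06 = 8.118e+05 d
  layer 2 (clay): t_2 = 4.06 × 0.03 / 2.679e-06 = 45472 d
  layer 3 (weathered basalt): t_3 = 11.3 × 0.12 / 2.679e-06 = 5.062e+05 d
Total t = Σ t_i = 1.363e+06 days = 3733 years.

3730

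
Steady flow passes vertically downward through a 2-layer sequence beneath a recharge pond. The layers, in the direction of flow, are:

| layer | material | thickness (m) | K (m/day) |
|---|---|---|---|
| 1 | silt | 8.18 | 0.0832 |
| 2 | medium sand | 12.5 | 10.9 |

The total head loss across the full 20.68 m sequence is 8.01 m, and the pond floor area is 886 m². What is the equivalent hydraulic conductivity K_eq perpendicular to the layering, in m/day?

0.208

Flow is perpendicular to layering, so the layers act in series and the equivalent K is the thickness-weighted harmonic mean.
Total thickness L = 8.18 + 12.5 = 20.68 m.
Σ(b_i/K_i) = 8.18/0.0832 + 12.5/10.9 = 99.46 d.
K_eq = L / Σ(b_i/K_i) = 20.68 / 99.46 = 0.2079 m/day.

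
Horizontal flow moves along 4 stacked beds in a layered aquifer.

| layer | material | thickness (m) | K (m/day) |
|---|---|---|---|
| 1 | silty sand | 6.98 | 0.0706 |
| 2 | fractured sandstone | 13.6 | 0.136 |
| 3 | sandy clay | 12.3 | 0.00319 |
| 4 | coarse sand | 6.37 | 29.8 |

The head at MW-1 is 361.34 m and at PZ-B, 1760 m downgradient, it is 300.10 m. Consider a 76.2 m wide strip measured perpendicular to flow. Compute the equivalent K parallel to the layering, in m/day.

4.90

Flow is parallel to layering, so each bed carries its own Darcy discharge and the transmissivities add.
Σ(K_i·b_i) = 0.0706×6.98 + 0.136×13.6 + 0.00319×12.3 + 29.8×6.37 = 192.2 m²/day.
Total thickness b = 39.25 m, so K_eq = Σ(K_i·b_i)/b = 4.897 m/day.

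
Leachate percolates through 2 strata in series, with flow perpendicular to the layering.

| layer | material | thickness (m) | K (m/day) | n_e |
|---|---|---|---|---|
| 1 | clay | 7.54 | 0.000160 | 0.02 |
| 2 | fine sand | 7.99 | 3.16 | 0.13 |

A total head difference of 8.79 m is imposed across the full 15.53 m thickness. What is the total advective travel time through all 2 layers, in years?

17.5

With flow normal to the layers, continuity requires the same specific discharge q through every layer.
Σ(b_i/K_i) = 7.54/0.000160 + 7.99/3.16 = 47128 d.
q = Δh / Σ(b_i/K_i) = 8.79 / 47128 = 0.0001865 m/day.
In each layer the seepage velocity is v_i = q/n_i, so the layer transit time is t_i = b_i·n_i / q:
  layer 1 (clay): t_1 = 7.54 × 0.02 / 0.0001865 = 808.5 d
  layer 2 (fine sand): t_2 = 7.99 × 0.13 / 0.0001865 = 5569 d
Total t = Σ t_i = 6377 days = 17.46 years.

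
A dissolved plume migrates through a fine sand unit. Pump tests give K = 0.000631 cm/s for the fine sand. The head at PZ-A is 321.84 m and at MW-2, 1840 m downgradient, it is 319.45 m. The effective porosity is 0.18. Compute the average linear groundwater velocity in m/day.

0.00393

Convert K: 0.000631 cm/s × 864 = 0.5452 m/day.
Hydraulic gradient i = (321.84 − 319.45) / 1840 = 2.39 / 1840 = 0.001299.
Darcy flux q = K · i = 0.5452 × 0.001299 = 0.0007081 m/day.
Seepage velocity v = q / n_e = 0.0007081 / 0.18 = 0.003934 m/day.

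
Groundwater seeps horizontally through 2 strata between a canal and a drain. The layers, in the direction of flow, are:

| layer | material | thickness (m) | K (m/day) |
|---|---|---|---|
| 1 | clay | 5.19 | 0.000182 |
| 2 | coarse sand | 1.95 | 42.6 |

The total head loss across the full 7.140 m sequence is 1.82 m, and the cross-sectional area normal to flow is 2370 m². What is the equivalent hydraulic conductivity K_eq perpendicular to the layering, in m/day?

0.000250

Flow is perpendicular to layering, so the layers act in series and the equivalent K is the thickness-weighted harmonic mean.
Total thickness L = 5.19 + 1.95 = 7.140 m.
Σ(b_i/K_i) = 5.19/0.000182 + 1.95/42.6 = 28517 d.
K_eq = L / Σ(b_i/K_i) = 7.140 / 28517 = 0.0002504 m/day.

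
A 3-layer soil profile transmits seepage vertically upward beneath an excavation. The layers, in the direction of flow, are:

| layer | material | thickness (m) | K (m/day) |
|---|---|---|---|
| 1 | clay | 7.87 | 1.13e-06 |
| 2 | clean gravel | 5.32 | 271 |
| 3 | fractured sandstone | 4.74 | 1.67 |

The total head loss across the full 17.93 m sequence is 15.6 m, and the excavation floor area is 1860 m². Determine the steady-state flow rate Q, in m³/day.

Flow is perpendicular to layering, so the layers act in series and the equivalent K is the thickness-weighted harmonic mean.
Total thickness L = 7.87 + 5.32 + 4.74 = 17.93 m.
Σ(b_i/K_i) = 7.87/1.13e-06 + 5.32/271 + 4.74/1.67 = 6.965e+06 d.
K_eq = L / Σ(b_i/K_i) = 17.93 / 6.965e+06 = 2.574e-06 m/day.
Q = K_eq · A · (Δh/L) = 2.574e-06 × 1860 × (15.6/17.93) = 0.004166 m³/day.

0.00417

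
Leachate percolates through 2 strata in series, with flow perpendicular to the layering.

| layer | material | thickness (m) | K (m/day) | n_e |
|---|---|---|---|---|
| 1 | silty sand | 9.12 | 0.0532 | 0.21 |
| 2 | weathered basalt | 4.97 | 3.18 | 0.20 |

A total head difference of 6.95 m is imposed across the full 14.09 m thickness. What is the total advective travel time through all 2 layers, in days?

With flow normal to the layers, continuity requires the same specific discharge q through every layer.
Σ(b_i/K_i) = 9.12/0.0532 + 4.97/3.18 = 173.0 d.
q = Δh / Σ(b_i/K_i) = 6.95 / 173.0 = 0.04018 m/day.
In each layer the seepage velocity is v_i = q/n_i, so the layer transit time is t_i = b_i·n_i / q:
  layer 1 (silty sand): t_1 = 9.12 × 0.21 / 0.04018 = 47.67 d
  layer 2 (weathered basalt): t_2 = 4.97 × 0.20 / 0.04018 = 24.74 d
Total t = Σ t_i = 72.41 days.

72.4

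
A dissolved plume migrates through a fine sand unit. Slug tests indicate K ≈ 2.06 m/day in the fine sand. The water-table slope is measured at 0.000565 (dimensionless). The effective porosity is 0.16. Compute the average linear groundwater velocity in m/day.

0.00727

Hydraulic gradient i = 0.000565.
Darcy flux q = K · i = 2.060 × 0.0005650 = 0.001164 m/day.
Seepage velocity v = q / n_e = 0.001164 / 0.16 = 0.007274 m/day.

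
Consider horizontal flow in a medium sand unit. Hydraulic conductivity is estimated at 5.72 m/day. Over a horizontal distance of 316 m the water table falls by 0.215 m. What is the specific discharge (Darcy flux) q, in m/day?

Hydraulic gradient i = Δh / L = 0.215 / 316 = 0.0006804.
Specific discharge q = K · i = 5.720 × 0.0006804 = 0.003892 m/day.

0.00389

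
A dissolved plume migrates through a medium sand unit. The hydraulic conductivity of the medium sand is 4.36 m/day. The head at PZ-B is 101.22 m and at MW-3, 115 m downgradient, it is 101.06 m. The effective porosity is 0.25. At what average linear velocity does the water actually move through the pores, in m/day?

Hydraulic gradient i = (101.22 − 101.06) / 115 = 0.16 / 115 = 0.001391.
Darcy flux q = K · i = 4.360 × 0.001391 = 0.006066 m/day.
Seepage velocity v = q / n_e = 0.006066 / 0.25 = 0.02426 m/day.

0.0243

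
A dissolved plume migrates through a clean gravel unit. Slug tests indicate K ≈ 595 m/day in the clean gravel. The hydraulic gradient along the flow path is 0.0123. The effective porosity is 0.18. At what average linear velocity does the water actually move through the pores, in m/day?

40.7

Hydraulic gradient i = 0.0123.
Darcy flux q = K · i = 595.0 × 0.01230 = 7.319 m/day.
Seepage velocity v = q / n_e = 7.319 / 0.18 = 40.66 m/day.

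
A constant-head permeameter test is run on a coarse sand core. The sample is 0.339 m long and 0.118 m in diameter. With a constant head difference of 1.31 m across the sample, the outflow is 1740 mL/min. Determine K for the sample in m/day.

Cross-sectional area A = π·(d/2)² = π × (0.118/2)² = 0.01094 m².
Convert discharge: 1740 mL/min = 2.900e-05 m³/s.
Darcy's law rearranged: K = Q·L / (A·Δh) = 2.900e-05 × 0.339 / (0.01094 × 1.31) = 0.0006862 m/s = 59.29 m/day.

59.3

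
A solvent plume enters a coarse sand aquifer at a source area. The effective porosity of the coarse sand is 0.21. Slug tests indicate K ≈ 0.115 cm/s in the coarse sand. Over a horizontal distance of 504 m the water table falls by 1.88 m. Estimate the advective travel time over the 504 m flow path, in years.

0.782

Convert K: 0.115 cm/s × 864 = 99.36 m/day.
Hydraulic gradient i = Δh / L = 1.88 / 504 = 0.003730.
Darcy flux q = K · i = 99.36 × 0.003730 = 0.3706 m/day.
Seepage velocity v = q / n_e = 0.3706 / 0.21 = 1.765 m/day.
Travel time t = L / v = 504 / 1.765 = 285.6 days = 0.7818 years.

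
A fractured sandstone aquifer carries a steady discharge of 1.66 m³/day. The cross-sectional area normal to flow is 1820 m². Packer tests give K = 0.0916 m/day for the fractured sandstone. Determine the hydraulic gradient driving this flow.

0.00996

From Q = K·A·i, i = Q / (K·A) = 1.66 / (0.09160 × 1820) = 0.009957.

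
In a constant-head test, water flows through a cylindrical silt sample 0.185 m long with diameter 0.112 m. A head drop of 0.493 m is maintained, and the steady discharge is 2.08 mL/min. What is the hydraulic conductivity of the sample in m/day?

Cross-sectional area A = π·(d/2)² = π × (0.112/2)² = 0.009852 m².
Convert discharge: 2.08 mL/min = 3.467e-08 m³/s.
Darcy's law rearranged: K = Q·L / (A·Δh) = 3.467e-08 × 0.185 / (0.009852 × 0.493) = 1.320e-06 m/s = 0.1141 m/day.

0.114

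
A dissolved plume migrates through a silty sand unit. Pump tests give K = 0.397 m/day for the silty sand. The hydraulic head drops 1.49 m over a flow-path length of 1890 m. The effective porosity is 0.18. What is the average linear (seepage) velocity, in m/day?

Hydraulic gradient i = Δh / L = 1.49 / 1890 = 0.0007884.
Darcy flux q = K · i = 0.3970 × 0.0007884 = 0.0003130 m/day.
Seepage velocity v = q / n_e = 0.0003130 / 0.18 = 0.001739 m/day.

0.00174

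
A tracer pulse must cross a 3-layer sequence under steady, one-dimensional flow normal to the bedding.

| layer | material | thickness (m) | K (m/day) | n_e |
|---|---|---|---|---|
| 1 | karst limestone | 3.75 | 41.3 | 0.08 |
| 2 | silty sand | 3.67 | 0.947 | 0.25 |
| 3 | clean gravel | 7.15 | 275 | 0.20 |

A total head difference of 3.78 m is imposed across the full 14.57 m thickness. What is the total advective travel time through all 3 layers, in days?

With flow normal to the layers, continuity requires the same specific discharge q through every layer.
Σ(b_i/K_i) = 3.75/41.3 + 3.67/0.947 + 7.15/275 = 3.992 d.
q = Δh / Σ(b_i/K_i) = 3.78 / 3.992 = 0.9468 m/day.
In each layer the seepage velocity is v_i = q/n_i, so the layer transit time is t_i = b_i·n_i / q:
  layer 1 (karst limestone): t_1 = 3.75 × 0.08 / 0.9468 = 0.3168 d
  layer 2 (silty sand): t_2 = 3.67 × 0.25 / 0.9468 = 0.9690 d
  layer 3 (clean gravel): t_3 = 7.15 × 0.20 / 0.9468 = 1.510 d
Total t = Σ t_i = 2.796 days.

2.80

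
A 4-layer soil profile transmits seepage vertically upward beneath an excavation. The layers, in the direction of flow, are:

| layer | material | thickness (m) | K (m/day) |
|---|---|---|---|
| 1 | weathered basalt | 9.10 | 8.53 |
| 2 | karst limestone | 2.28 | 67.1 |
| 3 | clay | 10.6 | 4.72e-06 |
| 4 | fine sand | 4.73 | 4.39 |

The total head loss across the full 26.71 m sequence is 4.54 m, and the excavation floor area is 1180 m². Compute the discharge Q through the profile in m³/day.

0.00239

Flow is perpendicular to layering, so the layers act in series and the equivalent K is the thickness-weighted harmonic mean.
Total thickness L = 9.10 + 2.28 + 10.6 + 4.73 = 26.71 m.
Σ(b_i/K_i) = 9.10/8.53 + 2.28/67.1 + 10.6/4.72e-06 + 4.73/4.39 = 2.246e+06 d.
K_eq = L / Σ(b_i/K_i) = 26.71 / 2.246e+06 = 1.189e-05 m/day.
Q = K_eq · A · (Δh/L) = 1.189e-05 × 1180 × (4.54/26.71) = 0.002385 m³/day.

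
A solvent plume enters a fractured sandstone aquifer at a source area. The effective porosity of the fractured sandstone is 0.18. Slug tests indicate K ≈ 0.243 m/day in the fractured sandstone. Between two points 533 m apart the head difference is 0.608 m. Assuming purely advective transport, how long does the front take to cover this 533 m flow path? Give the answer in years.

948

Hydraulic gradient i = Δh / L = 0.608 / 533 = 0.001141.
Darcy flux q = K · i = 0.2430 × 0.001141 = 0.0002772 m/day.
Seepage velocity v = q / n_e = 0.0002772 / 0.18 = 0.001540 m/day.
Travel time t = L / v = 533 / 0.001540 = 3.461e+05 days = 947.6 years.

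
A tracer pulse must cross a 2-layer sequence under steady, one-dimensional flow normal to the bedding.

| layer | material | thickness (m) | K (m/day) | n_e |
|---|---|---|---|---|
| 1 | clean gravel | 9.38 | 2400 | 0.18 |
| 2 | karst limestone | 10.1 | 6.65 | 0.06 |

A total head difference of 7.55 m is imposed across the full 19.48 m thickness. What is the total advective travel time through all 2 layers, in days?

0.463

With flow normal to the layers, continuity requires the same specific discharge q through every layer.
Σ(b_i/K_i) = 9.38/2400 + 10.1/6.65 = 1.523 d.
q = Δh / Σ(b_i/K_i) = 7.55 / 1.523 = 4.958 m/day.
In each layer the seepage velocity is v_i = q/n_i, so the layer transit time is t_i = b_i·n_i / q:
  layer 1 (clean gravel): t_1 = 9.38 × 0.18 / 4.958 = 0.3405 d
  layer 2 (karst limestone): t_2 = 10.1 × 0.06 / 4.958 = 0.1222 d
Total t = Σ t_i = 0.4627 days.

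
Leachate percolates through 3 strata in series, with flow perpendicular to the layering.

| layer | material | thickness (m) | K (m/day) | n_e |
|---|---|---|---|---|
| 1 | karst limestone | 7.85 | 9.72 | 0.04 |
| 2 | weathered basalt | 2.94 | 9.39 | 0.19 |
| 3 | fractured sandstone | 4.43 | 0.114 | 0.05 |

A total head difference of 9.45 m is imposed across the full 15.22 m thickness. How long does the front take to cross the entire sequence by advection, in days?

4.63

With flow normal to the layers, continuity requires the same specific discharge q through every layer.
Σ(b_i/K_i) = 7.85/9.72 + 2.94/9.39 + 4.43/0.114 = 39.98 d.
q = Δh / Σ(b_i/K_i) = 9.45 / 39.98 = 0.2364 m/day.
In each layer the seepage velocity is v_i = q/n_i, so the layer transit time is t_i = b_i·n_i / q:
  layer 1 (karst limestone): t_1 = 7.85 × 0.04 / 0.2364 = 1.328 d
  layer 2 (weathered basalt): t_2 = 2.94 × 0.19 / 0.2364 = 2.363 d
  layer 3 (fractured sandstone): t_3 = 4.43 × 0.05 / 0.2364 = 0.9371 d
Total t = Σ t_i = 4.629 days.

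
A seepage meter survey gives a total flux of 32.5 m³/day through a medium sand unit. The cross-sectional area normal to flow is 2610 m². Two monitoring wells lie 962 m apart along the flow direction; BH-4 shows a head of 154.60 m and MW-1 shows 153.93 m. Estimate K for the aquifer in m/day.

Hydraulic gradient i = (154.60 − 153.93) / 962 = 0.67 / 962 = 0.0006965.
From Q = K·A·i, K = Q / (A·i) = 32.5 / (2610 × 0.0006965) = 17.88 m/day.

17.9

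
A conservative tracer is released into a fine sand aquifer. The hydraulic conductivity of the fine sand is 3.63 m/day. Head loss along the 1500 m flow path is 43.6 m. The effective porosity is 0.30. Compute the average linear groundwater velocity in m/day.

0.352

Hydraulic gradient i = Δh / L = 43.6 / 1500 = 0.02907.
Darcy flux q = K · i = 3.630 × 0.02907 = 0.1055 m/day.
Seepage velocity v = q / n_e = 0.1055 / 0.30 = 0.3517 m/day.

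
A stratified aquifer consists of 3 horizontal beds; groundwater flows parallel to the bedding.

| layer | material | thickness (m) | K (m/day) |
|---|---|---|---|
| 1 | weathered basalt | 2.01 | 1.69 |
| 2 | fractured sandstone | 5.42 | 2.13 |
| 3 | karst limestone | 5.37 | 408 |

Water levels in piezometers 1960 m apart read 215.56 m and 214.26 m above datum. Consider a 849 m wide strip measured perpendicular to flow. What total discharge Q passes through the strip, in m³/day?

Flow is parallel to layering, so each bed carries its own Darcy discharge and the transmissivities add.
Σ(K_i·b_i) = 1.69×2.01 + 2.13×5.42 + 408×5.37 = 2206 m²/day.
Hydraulic gradient i = (215.56 − 214.26) / 1960 = 1.3 / 1960 = 0.0006633.
Q = Σ(K_i·b_i) · W · i = 2206 × 849 × 0.0006633 = 1242 m³/day.

1240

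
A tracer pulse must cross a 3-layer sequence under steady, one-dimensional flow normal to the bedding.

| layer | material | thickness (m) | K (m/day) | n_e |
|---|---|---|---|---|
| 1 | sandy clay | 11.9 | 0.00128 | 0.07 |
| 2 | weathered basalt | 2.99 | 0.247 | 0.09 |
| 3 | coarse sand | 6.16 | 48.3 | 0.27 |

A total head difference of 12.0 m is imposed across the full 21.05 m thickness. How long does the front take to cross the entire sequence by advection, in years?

5.87

With flow normal to the layers, continuity requires the same specific discharge q through every layer.
Σ(b_i/K_i) = 11.9/0.00128 + 2.99/0.247 + 6.16/48.3 = 9309 d.
q = Δh / Σ(b_i/K_i) = 12.0 / 9309 = 0.001289 m/day.
In each layer the seepage velocity is v_i = q/n_i, so the layer transit time is t_i = b_i·n_i / q:
  layer 1 (sandy clay): t_1 = 11.9 × 0.07 / 0.001289 = 646.2 d
  layer 2 (weathered basalt): t_2 = 2.99 × 0.09 / 0.001289 = 208.8 d
  layer 3 (coarse sand): t_3 = 6.16 × 0.27 / 0.001289 = 1290 d
Total t = Σ t_i = 2145 days = 5.873 years.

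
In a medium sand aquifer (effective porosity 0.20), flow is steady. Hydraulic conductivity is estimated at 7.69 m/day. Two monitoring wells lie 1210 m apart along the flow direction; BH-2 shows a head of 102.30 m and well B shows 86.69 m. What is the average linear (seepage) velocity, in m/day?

0.496

Hydraulic gradient i = (102.30 − 86.69) / 1210 = 15.61 / 1210 = 0.01290.
Darcy flux q = K · i = 7.690 × 0.01290 = 0.09921 m/day.
Seepage velocity v = q / n_e = 0.09921 / 0.20 = 0.4960 m/day.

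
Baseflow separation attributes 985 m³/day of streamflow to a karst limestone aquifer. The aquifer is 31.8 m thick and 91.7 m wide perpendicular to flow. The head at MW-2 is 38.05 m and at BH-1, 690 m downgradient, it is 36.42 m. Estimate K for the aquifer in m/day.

Cross-sectional area A = 91.7 × 31.8 = 2916 m².
Hydraulic gradient i = (38.05 − 36.42) / 690 = 1.63 / 690 = 0.002362.
From Q = K·A·i, K = Q / (A·i) = 985 / (2916 × 0.002362) = 143.0 m/day.

143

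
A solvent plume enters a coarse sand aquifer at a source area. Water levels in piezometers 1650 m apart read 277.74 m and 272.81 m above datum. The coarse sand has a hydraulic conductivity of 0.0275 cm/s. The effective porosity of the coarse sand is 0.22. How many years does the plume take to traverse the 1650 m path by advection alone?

Convert K: 0.0275 cm/s × 864 = 23.76 m/day.
Hydraulic gradient i = (277.74 − 272.81) / 1650 = 4.93 / 1650 = 0.002988.
Darcy flux q = K · i = 23.76 × 0.002988 = 0.07099 m/day.
Seepage velocity v = q / n_e = 0.07099 / 0.22 = 0.3227 m/day.
Travel time t = L / v = 1650 / 0.3227 = 5113 days = 14.00 years.

14.0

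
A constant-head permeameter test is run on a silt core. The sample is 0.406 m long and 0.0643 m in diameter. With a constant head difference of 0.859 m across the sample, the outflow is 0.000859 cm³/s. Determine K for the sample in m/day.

0.0108

Cross-sectional area A = π·(d/2)² = π × (0.0643/2)² = 0.003247 m².
Convert discharge: 0.000859 cm³/s = 8.590e-10 m³/s.
Darcy's law rearranged: K = Q·L / (A·Δh) = 8.590e-10 × 0.406 / (0.003247 × 0.859) = 1.250e-07 m/s = 0.01080 m/day.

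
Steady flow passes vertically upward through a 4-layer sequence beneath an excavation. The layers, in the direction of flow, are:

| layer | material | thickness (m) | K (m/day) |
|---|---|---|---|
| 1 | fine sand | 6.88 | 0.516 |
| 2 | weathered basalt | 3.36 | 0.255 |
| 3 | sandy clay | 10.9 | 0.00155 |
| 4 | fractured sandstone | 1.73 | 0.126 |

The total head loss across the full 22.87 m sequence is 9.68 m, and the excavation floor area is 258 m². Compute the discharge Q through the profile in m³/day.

Flow is perpendicular to layering, so the layers act in series and the equivalent K is the thickness-weighted harmonic mean.
Total thickness L = 6.88 + 3.36 + 10.9 + 1.73 = 22.87 m.
Σ(b_i/K_i) = 6.88/0.516 + 3.36/0.255 + 10.9/0.00155 + 1.73/0.126 = 7072 d.
K_eq = L / Σ(b_i/K_i) = 22.87 / 7072 = 0.003234 m/day.
Q = K_eq · A · (Δh/L) = 0.003234 × 258 × (9.68/22.87) = 0.3531 m³/day.

0.353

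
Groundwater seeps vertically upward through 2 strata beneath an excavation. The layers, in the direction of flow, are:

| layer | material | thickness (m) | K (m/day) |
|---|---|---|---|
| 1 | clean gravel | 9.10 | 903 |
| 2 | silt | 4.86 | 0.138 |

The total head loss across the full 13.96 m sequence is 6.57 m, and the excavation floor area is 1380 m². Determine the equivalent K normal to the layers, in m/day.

0.396

Flow is perpendicular to layering, so the layers act in series and the equivalent K is the thickness-weighted harmonic mean.
Total thickness L = 9.10 + 4.86 = 13.96 m.
Σ(b_i/K_i) = 9.10/903 + 4.86/0.138 = 35.23 d.
K_eq = L / Σ(b_i/K_i) = 13.96 / 35.23 = 0.3963 m/day.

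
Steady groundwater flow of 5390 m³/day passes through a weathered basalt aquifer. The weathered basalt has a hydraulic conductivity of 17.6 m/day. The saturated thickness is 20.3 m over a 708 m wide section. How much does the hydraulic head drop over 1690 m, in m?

Cross-sectional area A = 708 × 20.3 = 14372 m².
From Q = K·A·i, i = Q / (K·A) = 5390 / (17.60 × 14372) = 0.02131.
Head loss Δh = i · L = 0.02131 × 1690 = 36.01 m.

36.0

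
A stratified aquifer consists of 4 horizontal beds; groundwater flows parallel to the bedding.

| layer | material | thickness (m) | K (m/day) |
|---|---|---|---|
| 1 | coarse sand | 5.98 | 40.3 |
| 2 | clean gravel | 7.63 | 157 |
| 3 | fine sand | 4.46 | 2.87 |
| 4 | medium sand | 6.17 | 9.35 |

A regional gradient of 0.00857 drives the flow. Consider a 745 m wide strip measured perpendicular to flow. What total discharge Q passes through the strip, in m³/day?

Flow is parallel to layering, so each bed carries its own Darcy discharge and the transmissivities add.
Σ(K_i·b_i) = 40.3×5.98 + 157×7.63 + 2.87×4.46 + 9.35×6.17 = 1509 m²/day.
Hydraulic gradient i = 0.00857.
Q = Σ(K_i·b_i) · W · i = 1509 × 745 × 0.008570 = 9637 m³/day.

9640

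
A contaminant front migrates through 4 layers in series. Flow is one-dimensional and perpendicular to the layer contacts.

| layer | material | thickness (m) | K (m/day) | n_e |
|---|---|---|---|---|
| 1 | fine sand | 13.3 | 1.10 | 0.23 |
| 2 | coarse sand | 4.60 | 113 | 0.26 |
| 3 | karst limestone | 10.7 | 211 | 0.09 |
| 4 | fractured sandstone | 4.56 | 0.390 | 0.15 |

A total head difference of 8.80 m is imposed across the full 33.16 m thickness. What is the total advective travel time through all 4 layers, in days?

16.0

With flow normal to the layers, continuity requires the same specific discharge q through every layer.
Σ(b_i/K_i) = 13.3/1.10 + 4.60/113 + 10.7/211 + 4.56/0.390 = 23.87 d.
q = Δh / Σ(b_i/K_i) = 8.80 / 23.87 = 0.3686 m/day.
In each layer the seepage velocity is v_i = q/n_i, so the layer transit time is t_i = b_i·n_i / q:
  layer 1 (fine sand): t_1 = 13.3 × 0.23 / 0.3686 = 8.299 d
  layer 2 (coarse sand): t_2 = 4.60 × 0.26 / 0.3686 = 3.245 d
  layer 3 (karst limestone): t_3 = 10.7 × 0.09 / 0.3686 = 2.613 d
  layer 4 (fractured sandstone): t_4 = 4.56 × 0.15 / 0.3686 = 1.856 d
Total t = Σ t_i = 16.01 days.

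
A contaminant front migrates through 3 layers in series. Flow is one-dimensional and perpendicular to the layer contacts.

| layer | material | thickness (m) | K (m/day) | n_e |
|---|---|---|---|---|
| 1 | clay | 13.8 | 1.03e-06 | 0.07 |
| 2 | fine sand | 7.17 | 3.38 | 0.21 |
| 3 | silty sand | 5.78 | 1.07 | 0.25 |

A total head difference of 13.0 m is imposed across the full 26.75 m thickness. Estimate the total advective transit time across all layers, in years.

11100

With flow normal to the layers, continuity requires the same specific discharge q through every layer.
Σ(b_i/K_i) = 13.8/1.03e-06 + 7.17/3.38 + 5.78/1.07 = 1.340e+07 d.
q = Δh / Σ(b_i/K_i) = 13.0 / 1.340e+07 = 9.703e-07 m/day.
In each layer the seepage velocity is v_i = q/n_i, so the layer transit time is t_i = b_i·n_i / q:
  layer 1 (clay): t_1 = 13.8 × 0.07 / 9.703e-07 = 9.956e+05 d
  layer 2 (fine sand): t_2 = 7.17 × 0.21 / 9.703e-07 = 1.552e+06 d
  layer 3 (silty sand): t_3 = 5.78 × 0.25 / 9.703e-07 = 1.489e+06 d
Total t = Σ t_i = 4.037e+06 days = 11052 years.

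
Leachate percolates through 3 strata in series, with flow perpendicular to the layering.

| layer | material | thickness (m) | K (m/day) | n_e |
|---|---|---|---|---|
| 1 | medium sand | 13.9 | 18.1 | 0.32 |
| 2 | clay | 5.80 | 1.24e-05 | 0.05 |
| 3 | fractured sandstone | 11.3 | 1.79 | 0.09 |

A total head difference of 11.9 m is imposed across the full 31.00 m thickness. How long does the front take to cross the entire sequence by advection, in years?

619

With flow normal to the layers, continuity requires the same specific discharge q through every layer.
Σ(b_i/K_i) = 13.9/18.1 + 5.80/1.24e-05 + 11.3/1.79 = 4.677e+05 d.
q = Δh / Σ(b_i/K_i) = 11.9 / 4.677e+05 = 2.544e-05 m/day.
In each layer the seepage velocity is v_i = q/n_i, so the layer transit time is t_i = b_i·n_i / q:
  layer 1 (medium sand): t_1 = 13.9 × 0.32 / 2.544e-05 = 1.748e+05 d
  layer 2 (clay): t_2 = 5.80 × 0.05 / 2.544e-05 = 11399 d
  layer 3 (fractured sandstone): t_3 = 11.3 × 0.09 / 2.544e-05 = 39975 d
Total t = Σ t_i = 2.262e+05 days = 619.3 years.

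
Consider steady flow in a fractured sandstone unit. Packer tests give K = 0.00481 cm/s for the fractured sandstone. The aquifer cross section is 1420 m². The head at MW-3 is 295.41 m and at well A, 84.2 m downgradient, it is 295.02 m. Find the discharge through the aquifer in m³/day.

Convert K: 0.00481 cm/s × 864 = 4.156 m/day.
Hydraulic gradient i = (295.41 − 295.02) / 84.2 = 0.39 / 84.2 = 0.004632.
Darcy's law: Q = K · A · i = 4.156 × 1420 × 0.004632 = 27.33 m³/day.

27.3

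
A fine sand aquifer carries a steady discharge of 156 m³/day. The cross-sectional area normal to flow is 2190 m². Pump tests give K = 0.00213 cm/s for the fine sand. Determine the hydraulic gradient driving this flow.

Convert K: 0.00213 cm/s × 864 = 1.840 m/day.
From Q = K·A·i, i = Q / (K·A) = 156 / (1.840 × 2190) = 0.03871.

0.0387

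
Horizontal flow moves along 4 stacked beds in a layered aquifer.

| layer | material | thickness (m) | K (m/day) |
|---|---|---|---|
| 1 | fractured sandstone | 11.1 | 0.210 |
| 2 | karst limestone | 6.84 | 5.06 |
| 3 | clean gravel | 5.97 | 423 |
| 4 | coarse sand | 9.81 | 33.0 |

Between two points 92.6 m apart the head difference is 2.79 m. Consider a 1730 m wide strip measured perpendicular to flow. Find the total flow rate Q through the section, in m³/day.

Flow is parallel to layering, so each bed carries its own Darcy discharge and the transmissivities add.
Σ(K_i·b_i) = 0.210×11.1 + 5.06×6.84 + 423×5.97 + 33.0×9.81 = 2886 m²/day.
Hydraulic gradient i = Δh / L = 2.79 / 92.6 = 0.03013.
Q = Σ(K_i·b_i) · W · i = 2886 × 1730 × 0.03013 = 1.504e+05 m³/day.

150000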